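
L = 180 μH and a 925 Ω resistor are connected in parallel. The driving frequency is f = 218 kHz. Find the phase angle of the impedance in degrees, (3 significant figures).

ω = 2πf = 1.37e+06 rad/s
X_L = ωL = 247 Ω
Parallel: admittances add. Y = 1/R + 1/(jωL)
Y = (0.00108 − j0.00406) S
|Y| = 0.00420 S → |Z| = 1/|Y| = 238 Ω, ∠Z = −∠Y = 75.1°

75.1°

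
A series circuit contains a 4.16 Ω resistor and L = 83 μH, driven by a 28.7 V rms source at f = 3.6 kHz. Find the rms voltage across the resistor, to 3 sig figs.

ω = 2πf = 22620 rad/s
X_L = ωL = 1.88 Ω
Z = 4.16 + j1.88 Ω
|Z| = √(4.16² + 1.88²) = 4.56 Ω
I = V/|Z| = 6.29 A
V_R = I·|Z_R| = 6.29 × 4.16 = 26.2 V

26.2 V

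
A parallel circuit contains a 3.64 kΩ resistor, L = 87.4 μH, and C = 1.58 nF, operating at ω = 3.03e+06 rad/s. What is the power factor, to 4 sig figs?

X_L = ωL = 264.8 Ω
X_C = 1/(ωC) = 208.9 Ω
Parallel: admittances add. Y = 1/R + 1/(jωL) + jωC
Y = (0.0002747 + j0.001011) S
|Y| = 0.001048 S → |Z| = 1/|Y| = 954.3 Ω, ∠Z = −∠Y = -74.80°
cos φ = cos(-74.80°) = 0.2622

0.2622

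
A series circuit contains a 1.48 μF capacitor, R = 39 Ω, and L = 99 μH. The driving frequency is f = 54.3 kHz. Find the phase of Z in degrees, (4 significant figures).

ω = 2πf = 341200 rad/s
X_L = ωL = 33.78 Ω
X_C = 1/(ωC) = 1.980 Ω
Net reactance X = X_L − X_C = 31.80 Ω
Z = 39.00 + j31.80 Ω
|Z| = √(39.00² + 31.80²) = 50.32 Ω
∠Z = arctan(31.80/39.00) = 39.19°

39.19°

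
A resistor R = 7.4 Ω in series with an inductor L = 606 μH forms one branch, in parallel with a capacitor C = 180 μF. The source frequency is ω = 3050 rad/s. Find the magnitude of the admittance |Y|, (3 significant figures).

X_L = ωL = 1.85 Ω
X_C = 1/(ωC) = 1.82 Ω
Branch 1 (R+jX_L): Z₁ = 7.40 + j1.85 Ω, |Z₁| = 7.63 Ω
Branch 2 (−jX_C): Z₂ = −j1.82 Ω
Parallel: Z = Z₁Z₂/(Z₁+Z₂), |Z| = 1.88 Ω, ∠Z = -76.2°
|Y| = 1/|Z| = 533 mS

533 mS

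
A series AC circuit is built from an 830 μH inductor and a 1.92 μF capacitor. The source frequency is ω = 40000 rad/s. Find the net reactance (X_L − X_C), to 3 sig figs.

X_L = ωL = 33.2 Ω
X_C = 1/(ωC) = 13.0 Ω
X = 33.2 − 13.0 = 20.2 Ω

20.2 Ω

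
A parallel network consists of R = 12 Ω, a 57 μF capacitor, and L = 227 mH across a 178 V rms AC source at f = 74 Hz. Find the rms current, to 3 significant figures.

15.1 A

ω = 2πf = 465.0 rad/s
X_L = ωL = 106 Ω
X_C = 1/(ωC) = 37.7 Ω
Parallel: admittances add. Y = 1/R + 1/(jωL) + jωC
Y = (0.0833 + j0.0170) S
|Y| = 0.0851 S → |Z| = 1/|Y| = 11.8 Ω, ∠Z = −∠Y = -11.5°
I = V/|Z| = 178/11.8 = 15.1 A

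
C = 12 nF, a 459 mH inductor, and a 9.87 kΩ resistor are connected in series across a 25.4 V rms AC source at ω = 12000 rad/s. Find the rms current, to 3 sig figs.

2.55 mA

X_L = ωL = 5510 Ω
X_C = 1/(ωC) = 6940 Ω
Net reactance X = X_L − X_C = -1440 Ω
Z = 9870 − j1440 Ω
|Z| = √(9870² + 1440²) = 9970 Ω
I = V/|Z| = 25.4/9970 = 2.55 mA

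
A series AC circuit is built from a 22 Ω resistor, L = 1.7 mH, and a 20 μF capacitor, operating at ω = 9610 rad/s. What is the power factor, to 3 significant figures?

0.892

X_L = ωL = 16.3 Ω
X_C = 1/(ωC) = 5.20 Ω
Net reactance X = X_L − X_C = 11.1 Ω
Z = 22.0 + j11.1 Ω
|Z| = √(22.0² + 11.1²) = 24.7 Ω
∠Z = arctan(11.1/22.0) = 26.8°
cos φ = cos(26.8°) = 0.892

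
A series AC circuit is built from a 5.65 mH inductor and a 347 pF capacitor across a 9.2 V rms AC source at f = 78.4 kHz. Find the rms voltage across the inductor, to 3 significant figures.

8.35 V

ω = 2πf = 492600 rad/s
X_L = ωL = 2780 Ω
X_C = 1/(ωC) = 5850 Ω
Net reactance X = X_L − X_C = -3070 Ω
Z = − j3070 Ω
|Z| = √(0² + 3070²) = 3070 Ω
I = V/|Z| = 3.00 mA
V_L = I·|Z_L| = 0.00300 × 2780 = 8.35 V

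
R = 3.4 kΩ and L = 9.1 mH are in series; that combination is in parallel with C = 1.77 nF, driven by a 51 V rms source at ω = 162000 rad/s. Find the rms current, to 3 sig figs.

X_L = ωL = 1470 Ω
X_C = 1/(ωC) = 3490 Ω
Branch 1 (R+jX_L): Z₁ = 3400 + j1470 Ω, |Z₁| = 3710 Ω
Branch 2 (−jX_C): Z₂ = −j3490 Ω
Parallel: Z = Z₁Z₂/(Z₁+Z₂), |Z| = 3270 Ω, ∠Z = -35.9°
I = V/|Z| = 51/3270 = 15.6 mA

15.6 mA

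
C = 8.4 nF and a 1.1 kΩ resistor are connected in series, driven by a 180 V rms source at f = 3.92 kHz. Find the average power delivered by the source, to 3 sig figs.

1.45 W

ω = 2πf = 24630 rad/s
X_C = 1/(ωC) = 4830 Ω
Z = 1100 − j4830 Ω
|Z| = √(1100² + 4830²) = 4960 Ω
∠Z = arctan(-4830/1100) = -77.2°
I = V/|Z| = 36.3 mA
P = VI cos φ = 180 × 0.0363 × cos(-77.2°) = 1.45 W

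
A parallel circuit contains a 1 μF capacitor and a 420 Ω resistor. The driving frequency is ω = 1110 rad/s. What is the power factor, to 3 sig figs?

0.906

X_C = 1/(ωC) = 901 Ω
Parallel: admittances add. Y = 1/R + jωC
Y = (0.00238 + j0.00111) S
|Y| = 0.00263 S → |Z| = 1/|Y| = 381 Ω, ∠Z = −∠Y = -25.0°
cos φ = cos(-25.0°) = 0.906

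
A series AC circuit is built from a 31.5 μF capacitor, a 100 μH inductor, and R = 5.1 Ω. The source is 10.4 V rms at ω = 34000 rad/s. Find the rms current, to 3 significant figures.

1.84 A

X_L = ωL = 3.40 Ω
X_C = 1/(ωC) = 0.934 Ω
Net reactance X = X_L − X_C = 2.47 Ω
Z = 5.10 + j2.47 Ω
|Z| = √(5.10² + 2.47²) = 5.67 Ω
I = V/|Z| = 10.4/5.67 = 1.84 A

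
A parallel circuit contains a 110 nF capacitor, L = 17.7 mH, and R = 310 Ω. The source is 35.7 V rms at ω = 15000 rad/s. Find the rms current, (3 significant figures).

X_L = ωL = 266 Ω
X_C = 1/(ωC) = 606 Ω
Parallel: admittances add. Y = 1/R + 1/(jωL) + jωC
Y = (0.00323 − j0.00212) S
|Y| = 0.00386 S → |Z| = 1/|Y| = 259 Ω, ∠Z = −∠Y = 33.3°
I = V/|Z| = 35.7/259 = 138 mA

138 mA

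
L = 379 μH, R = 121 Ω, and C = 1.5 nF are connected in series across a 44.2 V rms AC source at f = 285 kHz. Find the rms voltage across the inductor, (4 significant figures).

91.06 V

ω = 2πf = 1.791e+06 rad/s
X_L = ωL = 678.7 Ω
X_C = 1/(ωC) = 372.3 Ω
Net reactance X = X_L − X_C = 306.4 Ω
Z = 121.0 + j306.4 Ω
|Z| = √(121.0² + 306.4²) = 329.4 Ω
I = V/|Z| = 134.2 mA
V_L = I·|Z_L| = 0.1342 × 678.7 = 91.06 V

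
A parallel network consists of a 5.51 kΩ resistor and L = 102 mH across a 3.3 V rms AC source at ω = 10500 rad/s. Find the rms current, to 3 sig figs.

3.14 mA

X_L = ωL = 1070 Ω
Parallel: admittances add. Y = 1/R + 1/(jωL)
Y = (0.000181 − j0.000934) S
|Y| = 0.000951 S → |Z| = 1/|Y| = 1050 Ω, ∠Z = −∠Y = 79.0°
I = V/|Z| = 3.3/1050 = 3.14 mA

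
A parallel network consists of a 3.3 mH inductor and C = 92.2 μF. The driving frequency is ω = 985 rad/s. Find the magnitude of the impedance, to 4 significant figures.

4.612 Ω

X_L = ωL = 3.251 Ω
X_C = 1/(ωC) = 11.01 Ω
Parallel: admittances add. Y = 1/(jωL) + jωC
Y = (0 − j0.2168) S
|Y| = 0.2168 S → |Z| = 1/|Y| = 4.612 Ω, ∠Z = −∠Y = 90.00°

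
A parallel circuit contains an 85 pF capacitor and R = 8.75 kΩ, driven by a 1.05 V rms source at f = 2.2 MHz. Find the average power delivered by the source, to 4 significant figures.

126.0 μW

ω = 2πf = 1.382e+07 rad/s
X_C = 1/(ωC) = 851.1 Ω
Parallel: admittances add. Y = 1/R + jωC
Y = (0.0001143 + j0.001175) S
|Y| = 0.001181 S → |Z| = 1/|Y| = 847.1 Ω, ∠Z = −∠Y = -84.44°
I = V/|Z| = 1.240 mA
P = VI cos φ = 1.05 × 0.001240 × cos(-84.44°) = 126.0 μW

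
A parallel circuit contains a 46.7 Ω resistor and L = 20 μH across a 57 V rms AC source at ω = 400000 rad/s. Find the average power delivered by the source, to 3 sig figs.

X_L = ωL = 8.00 Ω
Parallel: admittances add. Y = 1/R + 1/(jωL)
Y = (0.0214 − j0.125) S
|Y| = 0.127 S → |Z| = 1/|Y| = 7.89 Ω, ∠Z = −∠Y = 80.3°
I = V/|Z| = 7.23 A
P = VI cos φ = 57 × 7.23 × cos(80.3°) = 69.6 W

69.6 W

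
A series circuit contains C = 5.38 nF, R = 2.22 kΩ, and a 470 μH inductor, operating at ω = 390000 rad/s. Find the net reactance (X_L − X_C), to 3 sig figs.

X_L = ωL = 183 Ω
X_C = 1/(ωC) = 477 Ω
X = 183 − 477 = -293 Ω

-293 Ω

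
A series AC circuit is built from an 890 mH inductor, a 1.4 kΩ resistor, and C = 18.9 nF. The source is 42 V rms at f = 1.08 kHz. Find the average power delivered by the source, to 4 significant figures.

489.1 mW

ω = 2πf = 6786 rad/s
X_L = ωL = 6039 Ω
X_C = 1/(ωC) = 7797 Ω
Net reactance X = X_L − X_C = -1758 Ω
Z = 1400 − j1758 Ω
|Z| = √(1400² + 1758²) = 2247 Ω
∠Z = arctan(-1758/1400) = -51.46°
I = V/|Z| = 18.69 mA
P = VI cos φ = 42 × 0.01869 × cos(-51.46°) = 489.1 mW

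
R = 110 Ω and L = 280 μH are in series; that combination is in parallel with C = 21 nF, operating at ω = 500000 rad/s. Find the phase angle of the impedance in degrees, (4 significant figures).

X_L = ωL = 140.0 Ω
X_C = 1/(ωC) = 95.24 Ω
Branch 1 (R+jX_L): Z₁ = 110.0 + j140.0 Ω, |Z₁| = 178.0 Ω
Branch 2 (−jX_C): Z₂ = −j95.24 Ω
Parallel: Z = Z₁Z₂/(Z₁+Z₂), |Z| = 142.8 Ω, ∠Z = -60.30°

-60.30°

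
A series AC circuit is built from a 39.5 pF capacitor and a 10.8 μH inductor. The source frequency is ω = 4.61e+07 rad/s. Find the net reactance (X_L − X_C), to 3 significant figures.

X_L = ωL = 498 Ω
X_C = 1/(ωC) = 549 Ω
X = 498 − 549 = -51.3 Ω

-51.3 Ω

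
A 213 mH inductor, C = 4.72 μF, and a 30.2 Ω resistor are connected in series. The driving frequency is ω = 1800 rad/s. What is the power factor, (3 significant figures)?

X_L = ωL = 383 Ω
X_C = 1/(ωC) = 118 Ω
Net reactance X = X_L − X_C = 266 Ω
Z = 30.2 + j266 Ω
|Z| = √(30.2² + 266²) = 267 Ω
∠Z = arctan(266/30.2) = 83.5°
cos φ = cos(83.5°) = 0.113

0.113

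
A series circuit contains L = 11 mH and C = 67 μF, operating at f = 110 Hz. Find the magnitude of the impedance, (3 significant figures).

ω = 2πf = 691.2 rad/s
X_L = ωL = 7.60 Ω
X_C = 1/(ωC) = 21.6 Ω
Net reactance X = X_L − X_C = -14.0 Ω
Z = − j14.0 Ω
|Z| = √(0² + 14.0²) = 14.0 Ω

14.0 Ω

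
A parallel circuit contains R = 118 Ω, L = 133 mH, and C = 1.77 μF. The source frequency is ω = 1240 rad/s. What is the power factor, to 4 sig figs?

0.9097

X_L = ωL = 164.9 Ω
X_C = 1/(ωC) = 455.6 Ω
Parallel: admittances add. Y = 1/R + 1/(jωL) + jωC
Y = (0.008475 − j0.003869) S
|Y| = 0.009316 S → |Z| = 1/|Y| = 107.3 Ω, ∠Z = −∠Y = 24.54°
cos φ = cos(24.54°) = 0.9097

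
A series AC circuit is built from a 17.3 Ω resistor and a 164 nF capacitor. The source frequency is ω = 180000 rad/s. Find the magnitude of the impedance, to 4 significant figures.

38.04 Ω

X_C = 1/(ωC) = 33.88 Ω
Z = 17.30 − j33.88 Ω
|Z| = √(17.30² + 33.88²) = 38.04 Ω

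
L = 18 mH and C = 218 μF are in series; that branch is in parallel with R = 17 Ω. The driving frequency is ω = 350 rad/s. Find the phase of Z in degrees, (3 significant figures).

-68.2°

X_L = ωL = 6.30 Ω
X_C = 1/(ωC) = 13.1 Ω
Branch 1: Z₁ = R = 17.0 Ω
Branch 2 (series LC): Z₂ = j(X_L − X_C) = −j6.81 Ω
Parallel: Z = Z₁Z₂/(Z₁+Z₂), |Z| = 6.32 Ω, ∠Z = -68.2°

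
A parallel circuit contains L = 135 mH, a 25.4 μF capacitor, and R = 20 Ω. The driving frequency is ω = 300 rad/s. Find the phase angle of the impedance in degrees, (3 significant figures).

18.9°

X_L = ωL = 40.5 Ω
X_C = 1/(ωC) = 131 Ω
Parallel: admittances add. Y = 1/R + 1/(jωL) + jωC
Y = (0.0500 − j0.0171) S
|Y| = 0.0528 S → |Z| = 1/|Y| = 18.9 Ω, ∠Z = −∠Y = 18.9°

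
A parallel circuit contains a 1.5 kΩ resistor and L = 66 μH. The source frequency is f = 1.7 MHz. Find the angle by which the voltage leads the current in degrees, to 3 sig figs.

64.8°

ω = 2πf = 1.068e+07 rad/s
X_L = ωL = 705 Ω
Parallel: admittances add. Y = 1/R + 1/(jωL)
Y = (0.000667 − j0.00142) S
|Y| = 0.00157 S → |Z| = 1/|Y| = 638 Ω, ∠Z = −∠Y = 64.8°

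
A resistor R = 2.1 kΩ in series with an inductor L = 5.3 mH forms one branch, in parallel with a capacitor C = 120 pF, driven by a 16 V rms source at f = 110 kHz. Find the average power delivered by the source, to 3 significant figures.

ω = 2πf = 691200 rad/s
X_L = ωL = 3660 Ω
X_C = 1/(ωC) = 12100 Ω
Branch 1 (R+jX_L): Z₁ = 2100 + j3660 Ω, |Z₁| = 4220 Ω
Branch 2 (−jX_C): Z₂ = −j12100 Ω
Parallel: Z = Z₁Z₂/(Z₁+Z₂), |Z| = 5880 Ω, ∠Z = 46.1°
I = V/|Z| = 2.72 mA
P = VI cos φ = 16 × 0.00272 × cos(46.1°) = 30.2 mW

30.2 mW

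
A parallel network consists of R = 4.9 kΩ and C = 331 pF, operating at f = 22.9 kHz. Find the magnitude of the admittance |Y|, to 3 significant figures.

ω = 2πf = 143900 rad/s
X_C = 1/(ωC) = 21000 Ω
Parallel: admittances add. Y = 1/R + jωC
Y = (0.000204 + j4.76e-05) S
|Y| = 0.000210 S → |Z| = 1/|Y| = 4770 Ω, ∠Z = −∠Y = -13.1°

210 μS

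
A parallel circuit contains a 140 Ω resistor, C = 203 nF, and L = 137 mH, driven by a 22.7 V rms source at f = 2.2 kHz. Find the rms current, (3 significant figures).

170 mA

ω = 2πf = 13820 rad/s
X_L = ωL = 1890 Ω
X_C = 1/(ωC) = 356 Ω
Parallel: admittances add. Y = 1/R + 1/(jωL) + jωC
Y = (0.00714 + j0.00228) S
|Y| = 0.00750 S → |Z| = 1/|Y| = 133 Ω, ∠Z = −∠Y = -17.7°
I = V/|Z| = 22.7/133 = 170 mA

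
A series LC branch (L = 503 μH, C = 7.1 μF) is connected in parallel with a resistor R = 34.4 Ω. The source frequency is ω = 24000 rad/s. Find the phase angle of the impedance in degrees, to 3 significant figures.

79.8°

X_L = ωL = 12.1 Ω
X_C = 1/(ωC) = 5.87 Ω
Branch 1: Z₁ = R = 34.4 Ω
Branch 2 (series LC): Z₂ = j(X_L − X_C) = j6.20 Ω
Parallel: Z = Z₁Z₂/(Z₁+Z₂), |Z| = 6.10 Ω, ∠Z = 79.8°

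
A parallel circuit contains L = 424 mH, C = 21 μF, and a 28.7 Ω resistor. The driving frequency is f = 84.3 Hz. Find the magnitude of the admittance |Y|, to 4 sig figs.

35.48 mS

ω = 2πf = 529.7 rad/s
X_L = ωL = 224.6 Ω
X_C = 1/(ωC) = 89.90 Ω
Parallel: admittances add. Y = 1/R + 1/(jωL) + jωC
Y = (0.03484 + j0.006670) S
|Y| = 0.03548 S → |Z| = 1/|Y| = 28.19 Ω, ∠Z = −∠Y = -10.84°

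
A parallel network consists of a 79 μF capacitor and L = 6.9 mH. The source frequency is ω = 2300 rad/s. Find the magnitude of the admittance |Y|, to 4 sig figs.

118.7 mS

X_L = ωL = 15.87 Ω
X_C = 1/(ωC) = 5.504 Ω
Parallel: admittances add. Y = 1/(jωL) + jωC
Y = (0 + j0.1187) S
|Y| = 0.1187 S → |Z| = 1/|Y| = 8.425 Ω, ∠Z = −∠Y = -90.00°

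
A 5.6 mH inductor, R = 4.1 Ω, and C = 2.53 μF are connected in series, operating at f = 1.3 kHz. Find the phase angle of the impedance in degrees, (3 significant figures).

ω = 2πf = 8168 rad/s
X_L = ωL = 45.7 Ω
X_C = 1/(ωC) = 48.4 Ω
Net reactance X = X_L − X_C = -2.65 Ω
Z = 4.10 − j2.65 Ω
|Z| = √(4.10² + 2.65²) = 4.88 Ω
∠Z = arctan(-2.65/4.10) = -32.9°

-32.9°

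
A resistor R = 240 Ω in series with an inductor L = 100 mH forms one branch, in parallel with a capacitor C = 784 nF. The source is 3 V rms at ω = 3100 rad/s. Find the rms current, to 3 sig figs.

4.85 mA

X_L = ωL = 310 Ω
X_C = 1/(ωC) = 411 Ω
Branch 1 (R+jX_L): Z₁ = 240 + j310 Ω, |Z₁| = 392 Ω
Branch 2 (−jX_C): Z₂ = −j411 Ω
Parallel: Z = Z₁Z₂/(Z₁+Z₂), |Z| = 619 Ω, ∠Z = -14.8°
I = V/|Z| = 3/619 = 4.85 mA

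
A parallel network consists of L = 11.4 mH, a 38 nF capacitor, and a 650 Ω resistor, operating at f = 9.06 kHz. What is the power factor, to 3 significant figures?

ω = 2πf = 56930 rad/s
X_L = ωL = 649 Ω
X_C = 1/(ωC) = 462 Ω
Parallel: admittances add. Y = 1/R + 1/(jωL) + jωC
Y = (0.00154 + j0.000622) S
|Y| = 0.00166 S → |Z| = 1/|Y| = 603 Ω, ∠Z = −∠Y = -22.0°
cos φ = cos(-22.0°) = 0.927

0.927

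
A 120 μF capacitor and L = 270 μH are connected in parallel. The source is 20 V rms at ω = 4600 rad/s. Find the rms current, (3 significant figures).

5.06 A

X_L = ωL = 1.24 Ω
X_C = 1/(ωC) = 1.81 Ω
Parallel: admittances add. Y = 1/(jωL) + jωC
Y = (0 − j0.253) S
|Y| = 0.253 S → |Z| = 1/|Y| = 3.95 Ω, ∠Z = −∠Y = 90.0°
I = V/|Z| = 20/3.95 = 5.06 A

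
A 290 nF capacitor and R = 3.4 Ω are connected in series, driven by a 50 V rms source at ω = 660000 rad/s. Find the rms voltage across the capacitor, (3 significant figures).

X_C = 1/(ωC) = 5.22 Ω
Z = 3.40 − j5.22 Ω
|Z| = √(3.40² + 5.22²) = 6.23 Ω
I = V/|Z| = 8.02 A
V_C = I·|Z_C| = 8.02 × 5.22 = 41.9 V

41.9 V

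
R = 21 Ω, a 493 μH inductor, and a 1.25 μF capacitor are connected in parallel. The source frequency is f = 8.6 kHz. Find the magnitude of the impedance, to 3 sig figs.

ω = 2πf = 54040 rad/s
X_L = ωL = 26.6 Ω
X_C = 1/(ωC) = 14.8 Ω
Parallel: admittances add. Y = 1/R + 1/(jωL) + jωC
Y = (0.0476 + j0.0300) S
|Y| = 0.0563 S → |Z| = 1/|Y| = 17.8 Ω, ∠Z = −∠Y = -32.2°

17.8 Ω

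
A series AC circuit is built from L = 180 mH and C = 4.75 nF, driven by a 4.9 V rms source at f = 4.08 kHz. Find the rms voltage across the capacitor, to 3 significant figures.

11.2 V

ω = 2πf = 25640 rad/s
X_L = ωL = 4610 Ω
X_C = 1/(ωC) = 8210 Ω
Net reactance X = X_L − X_C = -3600 Ω
Z = − j3600 Ω
|Z| = √(0² + 3600²) = 3600 Ω
I = V/|Z| = 1.36 mA
V_C = I·|Z_C| = 0.00136 × 8210 = 11.2 V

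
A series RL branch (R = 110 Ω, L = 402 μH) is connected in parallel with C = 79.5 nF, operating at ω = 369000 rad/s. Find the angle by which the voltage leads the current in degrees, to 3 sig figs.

-82.6°

X_L = ωL = 148 Ω
X_C = 1/(ωC) = 34.1 Ω
Branch 1 (R+jX_L): Z₁ = 110 + j148 Ω, |Z₁| = 185 Ω
Branch 2 (−jX_C): Z₂ = −j34.1 Ω
Parallel: Z = Z₁Z₂/(Z₁+Z₂), |Z| = 39.7 Ω, ∠Z = -82.6°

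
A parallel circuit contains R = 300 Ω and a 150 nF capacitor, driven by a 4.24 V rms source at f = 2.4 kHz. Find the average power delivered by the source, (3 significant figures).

ω = 2πf = 15080 rad/s
X_C = 1/(ωC) = 442 Ω
Parallel: admittances add. Y = 1/R + jωC
Y = (0.00333 + j0.00226) S
|Y| = 0.00403 S → |Z| = 1/|Y| = 248 Ω, ∠Z = −∠Y = -34.2°
I = V/|Z| = 17.1 mA
P = VI cos φ = 4.24 × 0.0171 × cos(-34.2°) = 59.9 mW

59.9 mW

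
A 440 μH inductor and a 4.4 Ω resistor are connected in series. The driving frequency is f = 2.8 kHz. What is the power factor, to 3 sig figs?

0.494

ω = 2πf = 17590 rad/s
X_L = ωL = 7.74 Ω
Z = 4.40 + j7.74 Ω
|Z| = √(4.40² + 7.74²) = 8.90 Ω
∠Z = arctan(7.74/4.40) = 60.4°
cos φ = cos(60.4°) = 0.494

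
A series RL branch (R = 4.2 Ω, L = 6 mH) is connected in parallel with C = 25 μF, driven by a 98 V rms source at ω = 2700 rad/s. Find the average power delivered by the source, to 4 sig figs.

X_L = ωL = 16.20 Ω
X_C = 1/(ωC) = 14.81 Ω
Branch 1 (R+jX_L): Z₁ = 4.200 + j16.20 Ω, |Z₁| = 16.74 Ω
Branch 2 (−jX_C): Z₂ = −j14.81 Ω
Parallel: Z = Z₁Z₂/(Z₁+Z₂), |Z| = 56.06 Ω, ∠Z = -32.79°
I = V/|Z| = 1.748 A
P = VI cos φ = 98 × 1.748 × cos(-32.79°) = 144.0 W

144.0 W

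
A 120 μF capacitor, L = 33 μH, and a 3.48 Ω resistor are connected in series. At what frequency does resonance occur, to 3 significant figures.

ω₀ = 1/√(LC) = 1/√(3.3e-05 × 0.00012) = 15890 rad/s
f₀ = ω₀/(2π) = 2.53 kHz

2.53 kHz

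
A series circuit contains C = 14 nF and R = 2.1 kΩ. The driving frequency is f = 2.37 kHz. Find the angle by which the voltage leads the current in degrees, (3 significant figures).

ω = 2πf = 14890 rad/s
X_C = 1/(ωC) = 4800 Ω
Z = 2100 − j4800 Ω
|Z| = √(2100² + 4800²) = 5240 Ω
∠Z = arctan(-4800/2100) = -66.4°

-66.4°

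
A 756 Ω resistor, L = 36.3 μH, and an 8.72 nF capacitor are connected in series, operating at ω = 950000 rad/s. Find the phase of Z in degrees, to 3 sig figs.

-6.51°

X_L = ωL = 34.5 Ω
X_C = 1/(ωC) = 121 Ω
Net reactance X = X_L − X_C = -86.2 Ω
Z = 756 − j86.2 Ω
|Z| = √(756² + 86.2²) = 761 Ω
∠Z = arctan(-86.2/756) = -6.51°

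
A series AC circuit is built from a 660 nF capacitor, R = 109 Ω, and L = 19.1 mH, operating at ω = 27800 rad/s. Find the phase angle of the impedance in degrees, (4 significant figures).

77.11°

X_L = ωL = 531.0 Ω
X_C = 1/(ωC) = 54.50 Ω
Net reactance X = X_L − X_C = 476.5 Ω
Z = 109.0 + j476.5 Ω
|Z| = √(109.0² + 476.5²) = 488.8 Ω
∠Z = arctan(476.5/109.0) = 77.11°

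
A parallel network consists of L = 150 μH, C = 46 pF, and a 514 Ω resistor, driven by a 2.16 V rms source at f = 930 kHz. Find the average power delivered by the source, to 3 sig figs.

ω = 2πf = 5.843e+06 rad/s
X_L = ωL = 877 Ω
X_C = 1/(ωC) = 3720 Ω
Parallel: admittances add. Y = 1/R + 1/(jωL) + jωC
Y = (0.00195 − j0.000872) S
|Y| = 0.00213 S → |Z| = 1/|Y| = 469 Ω, ∠Z = −∠Y = 24.1°
I = V/|Z| = 4.61 mA
P = VI cos φ = 2.16 × 0.00461 × cos(24.1°) = 9.08 mW

9.08 mW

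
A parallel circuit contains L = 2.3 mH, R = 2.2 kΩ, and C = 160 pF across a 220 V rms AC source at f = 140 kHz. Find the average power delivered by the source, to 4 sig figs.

ω = 2πf = 879600 rad/s
X_L = ωL = 2023 Ω
X_C = 1/(ωC) = 7105 Ω
Parallel: admittances add. Y = 1/R + 1/(jωL) + jωC
Y = (0.0004545 − j0.0003535) S
|Y| = 0.0005758 S → |Z| = 1/|Y| = 1737 Ω, ∠Z = −∠Y = 37.87°
I = V/|Z| = 126.7 mA
P = VI cos φ = 220 × 0.1267 × cos(37.87°) = 22.00 W

22.00 W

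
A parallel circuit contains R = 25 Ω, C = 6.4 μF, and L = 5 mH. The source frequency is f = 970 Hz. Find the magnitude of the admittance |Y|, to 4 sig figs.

ω = 2πf = 6095 rad/s
X_L = ωL = 30.47 Ω
X_C = 1/(ωC) = 25.64 Ω
Parallel: admittances add. Y = 1/R + 1/(jωL) + jωC
Y = (0.04000 + j0.006191) S
|Y| = 0.04048 S → |Z| = 1/|Y| = 24.71 Ω, ∠Z = −∠Y = -8.798°

40.48 mS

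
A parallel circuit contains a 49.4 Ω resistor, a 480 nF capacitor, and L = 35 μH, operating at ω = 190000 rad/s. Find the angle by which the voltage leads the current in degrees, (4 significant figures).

71.12°

X_L = ωL = 6.650 Ω
X_C = 1/(ωC) = 10.96 Ω
Parallel: admittances add. Y = 1/R + 1/(jωL) + jωC
Y = (0.02024 − j0.05918) S
|Y| = 0.06254 S → |Z| = 1/|Y| = 15.99 Ω, ∠Z = −∠Y = 71.12°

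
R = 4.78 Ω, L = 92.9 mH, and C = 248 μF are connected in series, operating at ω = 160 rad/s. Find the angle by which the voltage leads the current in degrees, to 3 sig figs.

X_L = ωL = 14.9 Ω
X_C = 1/(ωC) = 25.2 Ω
Net reactance X = X_L − X_C = -10.3 Ω
Z = 4.78 − j10.3 Ω
|Z| = √(4.78² + 10.3²) = 11.4 Ω
∠Z = arctan(-10.3/4.78) = -65.2°

-65.2°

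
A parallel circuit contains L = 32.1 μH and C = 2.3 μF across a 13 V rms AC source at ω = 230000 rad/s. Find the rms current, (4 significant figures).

5.116 A

X_L = ωL = 7.383 Ω
X_C = 1/(ωC) = 1.890 Ω
Parallel: admittances add. Y = 1/(jωL) + jωC
Y = (0 + j0.3936) S
|Y| = 0.3936 S → |Z| = 1/|Y| = 2.541 Ω, ∠Z = −∠Y = -90.00°
I = V/|Z| = 13/2.541 = 5.116 A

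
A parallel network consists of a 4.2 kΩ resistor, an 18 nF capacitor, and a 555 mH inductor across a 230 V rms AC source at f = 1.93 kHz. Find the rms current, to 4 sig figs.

ω = 2πf = 12130 rad/s
X_L = ωL = 6730 Ω
X_C = 1/(ωC) = 4581 Ω
Parallel: admittances add. Y = 1/R + 1/(jωL) + jωC
Y = (0.0002381 + j6.969e-05) S
|Y| = 0.0002481 S → |Z| = 1/|Y| = 4031 Ω, ∠Z = −∠Y = -16.32°
I = V/|Z| = 230/4031 = 57.06 mA

57.06 mA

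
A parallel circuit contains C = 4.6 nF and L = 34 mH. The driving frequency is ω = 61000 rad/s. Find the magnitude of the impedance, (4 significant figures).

X_L = ωL = 2074 Ω
X_C = 1/(ωC) = 3564 Ω
Parallel: admittances add. Y = 1/(jωL) + jωC
Y = (0 − j0.0002016) S
|Y| = 0.0002016 S → |Z| = 1/|Y| = 4961 Ω, ∠Z = −∠Y = 90.00°

4961 Ω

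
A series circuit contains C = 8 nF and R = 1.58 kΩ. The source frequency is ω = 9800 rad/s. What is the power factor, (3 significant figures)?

0.123

X_C = 1/(ωC) = 12800 Ω
Z = 1580 − j12800 Ω
|Z| = √(1580² + 12800²) = 12900 Ω
∠Z = arctan(-12800/1580) = -82.9°
cos φ = cos(-82.9°) = 0.123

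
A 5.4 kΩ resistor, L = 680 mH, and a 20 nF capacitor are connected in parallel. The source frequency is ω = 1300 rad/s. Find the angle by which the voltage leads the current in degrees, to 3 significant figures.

80.5°

X_L = ωL = 884 Ω
X_C = 1/(ωC) = 38500 Ω
Parallel: admittances add. Y = 1/R + 1/(jωL) + jωC
Y = (0.000185 − j0.00111) S
|Y| = 0.00112 S → |Z| = 1/|Y| = 892 Ω, ∠Z = −∠Y = 80.5°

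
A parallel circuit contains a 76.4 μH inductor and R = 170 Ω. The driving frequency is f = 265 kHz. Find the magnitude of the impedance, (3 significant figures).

ω = 2πf = 1.665e+06 rad/s
X_L = ωL = 127 Ω
Parallel: admittances add. Y = 1/R + 1/(jωL)
Y = (0.00588 − j0.00786) S
|Y| = 0.00982 S → |Z| = 1/|Y| = 102 Ω, ∠Z = −∠Y = 53.2°

102 Ω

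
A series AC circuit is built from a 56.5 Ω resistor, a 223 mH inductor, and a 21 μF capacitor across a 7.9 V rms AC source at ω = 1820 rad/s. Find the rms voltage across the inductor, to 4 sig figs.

8.352 V

X_L = ωL = 405.9 Ω
X_C = 1/(ωC) = 26.16 Ω
Net reactance X = X_L − X_C = 379.7 Ω
Z = 56.50 + j379.7 Ω
|Z| = √(56.50² + 379.7²) = 383.9 Ω
I = V/|Z| = 20.58 mA
V_L = I·|Z_L| = 0.02058 × 405.9 = 8.352 V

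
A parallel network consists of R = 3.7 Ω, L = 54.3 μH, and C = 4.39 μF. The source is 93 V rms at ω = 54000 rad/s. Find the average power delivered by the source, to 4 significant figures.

2.338 kW

X_L = ωL = 2.932 Ω
X_C = 1/(ωC) = 4.218 Ω
Parallel: admittances add. Y = 1/R + 1/(jωL) + jωC
Y = (0.2703 − j0.1040) S
|Y| = 0.2896 S → |Z| = 1/|Y| = 3.453 Ω, ∠Z = −∠Y = 21.04°
I = V/|Z| = 26.93 A
P = VI cos φ = 93 × 26.93 × cos(21.04°) = 2.338 kW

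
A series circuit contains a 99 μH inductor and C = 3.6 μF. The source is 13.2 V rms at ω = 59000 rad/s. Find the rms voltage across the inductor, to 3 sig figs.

X_L = ωL = 5.84 Ω
X_C = 1/(ωC) = 4.71 Ω
Net reactance X = X_L − X_C = 1.13 Ω
Z = j1.13 Ω
|Z| = √(0² + 1.13²) = 1.13 Ω
I = V/|Z| = 11.7 A
V_L = I·|Z_L| = 11.7 × 5.84 = 68.1 V

68.1 V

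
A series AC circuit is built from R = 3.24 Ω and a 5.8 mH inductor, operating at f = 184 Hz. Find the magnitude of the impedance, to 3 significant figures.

7.45 Ω

ω = 2πf = 1156 rad/s
X_L = ωL = 6.71 Ω
Z = 3.24 + j6.71 Ω
|Z| = √(3.24² + 6.71²) = 7.45 Ω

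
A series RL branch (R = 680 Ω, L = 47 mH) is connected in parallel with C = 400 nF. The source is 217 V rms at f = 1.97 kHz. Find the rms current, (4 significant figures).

ω = 2πf = 12380 rad/s
X_L = ωL = 581.8 Ω
X_C = 1/(ωC) = 202.0 Ω
Branch 1 (R+jX_L): Z₁ = 680.0 + j581.8 Ω, |Z₁| = 894.9 Ω
Branch 2 (−jX_C): Z₂ = −j202.0 Ω
Parallel: Z = Z₁Z₂/(Z₁+Z₂), |Z| = 232.1 Ω, ∠Z = -78.64°
I = V/|Z| = 217/232.1 = 935.1 mA

935.1 mA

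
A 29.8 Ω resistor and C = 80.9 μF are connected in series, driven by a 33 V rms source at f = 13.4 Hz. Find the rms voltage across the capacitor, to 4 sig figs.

32.34 V

ω = 2πf = 84.19 rad/s
X_C = 1/(ωC) = 146.8 Ω
Z = 29.80 − j146.8 Ω
|Z| = √(29.80² + 146.8²) = 149.8 Ω
I = V/|Z| = 220.3 mA
V_C = I·|Z_C| = 0.2203 × 146.8 = 32.34 V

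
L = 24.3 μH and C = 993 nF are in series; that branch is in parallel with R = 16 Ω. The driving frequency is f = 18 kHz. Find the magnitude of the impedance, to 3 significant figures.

ω = 2πf = 113100 rad/s
X_L = ωL = 2.75 Ω
X_C = 1/(ωC) = 8.90 Ω
Branch 1: Z₁ = R = 16.0 Ω
Branch 2 (series LC): Z₂ = j(X_L − X_C) = −j6.16 Ω
Parallel: Z = Z₁Z₂/(Z₁+Z₂), |Z| = 5.75 Ω, ∠Z = -69.0°

5.75 Ω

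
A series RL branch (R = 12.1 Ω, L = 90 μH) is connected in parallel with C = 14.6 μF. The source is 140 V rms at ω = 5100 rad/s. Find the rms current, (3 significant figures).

X_L = ωL = 0.459 Ω
X_C = 1/(ωC) = 13.4 Ω
Branch 1 (R+jX_L): Z₁ = 12.1 + j0.459 Ω, |Z₁| = 12.1 Ω
Branch 2 (−jX_C): Z₂ = −j13.4 Ω
Parallel: Z = Z₁Z₂/(Z₁+Z₂), |Z| = 9.17 Ω, ∠Z = -40.8°
I = V/|Z| = 140/9.17 = 15.3 A

15.3 A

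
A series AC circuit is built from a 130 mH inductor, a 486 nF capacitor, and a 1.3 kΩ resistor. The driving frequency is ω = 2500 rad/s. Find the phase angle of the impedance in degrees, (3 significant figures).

X_L = ωL = 325 Ω
X_C = 1/(ωC) = 823 Ω
Net reactance X = X_L − X_C = -498 Ω
Z = 1300 − j498 Ω
|Z| = √(1300² + 498²) = 1390 Ω
∠Z = arctan(-498/1300) = -21.0°

-21.0°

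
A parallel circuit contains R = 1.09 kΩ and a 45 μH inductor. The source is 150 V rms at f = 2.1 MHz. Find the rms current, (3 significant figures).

288 mA

ω = 2πf = 1.319e+07 rad/s
X_L = ωL = 594 Ω
Parallel: admittances add. Y = 1/R + 1/(jωL)
Y = (0.000917 − j0.00168) S
|Y| = 0.00192 S → |Z| = 1/|Y| = 521 Ω, ∠Z = −∠Y = 61.4°
I = V/|Z| = 150/521 = 288 mA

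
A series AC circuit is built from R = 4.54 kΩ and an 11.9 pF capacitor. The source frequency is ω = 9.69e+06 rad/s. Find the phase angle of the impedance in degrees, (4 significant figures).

-62.37°

X_C = 1/(ωC) = 8672 Ω
Z = 4540 − j8672 Ω
|Z| = √(4540² + 8672²) = 9789 Ω
∠Z = arctan(-8672/4540) = -62.37°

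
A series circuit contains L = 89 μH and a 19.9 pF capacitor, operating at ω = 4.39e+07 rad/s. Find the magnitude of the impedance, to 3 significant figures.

X_L = ωL = 3910 Ω
X_C = 1/(ωC) = 1140 Ω
Net reactance X = X_L − X_C = 2760 Ω
Z = j2760 Ω
|Z| = √(0² + 2760²) = 2760 Ω

2760 Ω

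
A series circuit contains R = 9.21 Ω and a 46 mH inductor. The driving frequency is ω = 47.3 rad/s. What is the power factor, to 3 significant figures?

X_L = ωL = 2.18 Ω
Z = 9.21 + j2.18 Ω
|Z| = √(9.21² + 2.18²) = 9.46 Ω
∠Z = arctan(2.18/9.21) = 13.3°
cos φ = cos(13.3°) = 0.973

0.973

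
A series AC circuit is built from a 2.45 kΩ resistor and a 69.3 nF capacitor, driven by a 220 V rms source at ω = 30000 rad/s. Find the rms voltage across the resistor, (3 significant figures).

X_C = 1/(ωC) = 481 Ω
Z = 2450 − j481 Ω
|Z| = √(2450² + 481²) = 2500 Ω
I = V/|Z| = 88.1 mA
V_R = I·|Z_R| = 0.0881 × 2450 = 216 V

216 V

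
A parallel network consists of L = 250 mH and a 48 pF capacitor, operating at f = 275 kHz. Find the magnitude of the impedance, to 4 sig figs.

12400 Ω

ω = 2πf = 1.728e+06 rad/s
X_L = ωL = 432000 Ω
X_C = 1/(ωC) = 12060 Ω
Parallel: admittances add. Y = 1/(jωL) + jωC
Y = (0 + j8.062e-05) S
|Y| = 8.062e-05 S → |Z| = 1/|Y| = 12400 Ω, ∠Z = −∠Y = -90.00°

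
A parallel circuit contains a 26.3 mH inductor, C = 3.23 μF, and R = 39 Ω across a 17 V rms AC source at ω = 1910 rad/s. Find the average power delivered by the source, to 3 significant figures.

X_L = ωL = 50.2 Ω
X_C = 1/(ωC) = 162 Ω
Parallel: admittances add. Y = 1/R + 1/(jωL) + jωC
Y = (0.0256 − j0.0137) S
|Y| = 0.0291 S → |Z| = 1/|Y| = 34.4 Ω, ∠Z = −∠Y = 28.2°
I = V/|Z| = 495 mA
P = VI cos φ = 17 × 0.495 × cos(28.2°) = 7.41 W

7.41 W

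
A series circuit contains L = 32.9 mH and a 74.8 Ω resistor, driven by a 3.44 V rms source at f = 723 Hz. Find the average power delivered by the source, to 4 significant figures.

31.69 mW

ω = 2πf = 4543 rad/s
X_L = ωL = 149.5 Ω
Z = 74.80 + j149.5 Ω
|Z| = √(74.80² + 149.5²) = 167.1 Ω
∠Z = arctan(149.5/74.80) = 63.41°
I = V/|Z| = 20.58 mA
P = VI cos φ = 3.44 × 0.02058 × cos(63.41°) = 31.69 mW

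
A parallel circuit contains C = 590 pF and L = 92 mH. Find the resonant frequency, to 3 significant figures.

21.6 kHz

ω₀ = 1/√(LC) = 1/√(0.092 × 5.9e-10) = 135700 rad/s
f₀ = ω₀/(2π) = 21.6 kHz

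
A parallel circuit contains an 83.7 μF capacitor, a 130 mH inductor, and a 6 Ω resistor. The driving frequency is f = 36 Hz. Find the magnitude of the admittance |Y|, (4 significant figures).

ω = 2πf = 226.2 rad/s
X_L = ωL = 29.41 Ω
X_C = 1/(ωC) = 52.82 Ω
Parallel: admittances add. Y = 1/R + 1/(jωL) + jωC
Y = (0.1667 − j0.01507) S
|Y| = 0.1673 S → |Z| = 1/|Y| = 5.976 Ω, ∠Z = −∠Y = 5.168°

167.3 mS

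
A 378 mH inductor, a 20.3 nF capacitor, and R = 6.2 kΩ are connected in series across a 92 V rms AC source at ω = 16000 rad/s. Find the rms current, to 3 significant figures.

X_L = ωL = 6050 Ω
X_C = 1/(ωC) = 3080 Ω
Net reactance X = X_L − X_C = 2970 Ω
Z = 6200 + j2970 Ω
|Z| = √(6200² + 2970²) = 6870 Ω
I = V/|Z| = 92/6870 = 13.4 mA

13.4 mA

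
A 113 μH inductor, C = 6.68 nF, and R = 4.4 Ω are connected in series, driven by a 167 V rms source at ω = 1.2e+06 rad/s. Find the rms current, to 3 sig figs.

X_L = ωL = 136 Ω
X_C = 1/(ωC) = 125 Ω
Net reactance X = X_L − X_C = 10.8 Ω
Z = 4.40 + j10.8 Ω
|Z| = √(4.40² + 10.8²) = 11.7 Ω
I = V/|Z| = 167/11.7 = 14.3 A

14.3 A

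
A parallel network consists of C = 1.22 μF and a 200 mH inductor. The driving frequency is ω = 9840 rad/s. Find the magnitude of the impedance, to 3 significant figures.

87.0 Ω

X_L = ωL = 1970 Ω
X_C = 1/(ωC) = 83.3 Ω
Parallel: admittances add. Y = 1/(jωL) + jωC
Y = (0 + j0.0115) S
|Y| = 0.0115 S → |Z| = 1/|Y| = 87.0 Ω, ∠Z = −∠Y = -90.0°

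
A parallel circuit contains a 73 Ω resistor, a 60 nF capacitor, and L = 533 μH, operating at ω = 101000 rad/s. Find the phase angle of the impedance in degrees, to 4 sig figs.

42.42°

X_L = ωL = 53.83 Ω
X_C = 1/(ωC) = 165.0 Ω
Parallel: admittances add. Y = 1/R + 1/(jωL) + jωC
Y = (0.01370 − j0.01252) S
|Y| = 0.01856 S → |Z| = 1/|Y| = 53.89 Ω, ∠Z = −∠Y = 42.42°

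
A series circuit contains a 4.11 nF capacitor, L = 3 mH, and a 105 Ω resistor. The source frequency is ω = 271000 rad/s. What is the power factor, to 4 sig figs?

X_L = ωL = 813.0 Ω
X_C = 1/(ωC) = 897.8 Ω
Net reactance X = X_L − X_C = -84.82 Ω
Z = 105.0 − j84.82 Ω
|Z| = √(105.0² + 84.82²) = 135.0 Ω
∠Z = arctan(-84.82/105.0) = -38.93°
cos φ = cos(-38.93°) = 0.7779

0.7779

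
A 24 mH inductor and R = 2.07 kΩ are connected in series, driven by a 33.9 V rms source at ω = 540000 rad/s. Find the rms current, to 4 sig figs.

X_L = ωL = 12960 Ω
Z = 2070 + j12960 Ω
|Z| = √(2070² + 12960²) = 13120 Ω
I = V/|Z| = 33.9/13120 = 2.583 mA

2.583 mA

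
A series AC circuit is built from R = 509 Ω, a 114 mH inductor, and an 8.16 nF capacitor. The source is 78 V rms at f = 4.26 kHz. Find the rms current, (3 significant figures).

ω = 2πf = 26770 rad/s
X_L = ωL = 3050 Ω
X_C = 1/(ωC) = 4580 Ω
Net reactance X = X_L − X_C = -1530 Ω
Z = 509 − j1530 Ω
|Z| = √(509² + 1530²) = 1610 Ω
I = V/|Z| = 78/1610 = 48.5 mA

48.5 mA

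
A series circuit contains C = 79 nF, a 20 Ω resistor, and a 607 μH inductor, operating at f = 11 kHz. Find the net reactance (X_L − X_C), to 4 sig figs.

ω = 2πf = 69120 rad/s
X_L = ωL = 41.95 Ω
X_C = 1/(ωC) = 183.1 Ω
X = 41.95 − 183.1 = -141.2 Ω

-141.2 Ω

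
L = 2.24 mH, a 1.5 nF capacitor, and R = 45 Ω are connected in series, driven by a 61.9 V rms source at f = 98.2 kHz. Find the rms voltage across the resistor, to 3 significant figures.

9.13 V

ω = 2πf = 617000 rad/s
X_L = ωL = 1380 Ω
X_C = 1/(ωC) = 1080 Ω
Net reactance X = X_L − X_C = 302 Ω
Z = 45.0 + j302 Ω
|Z| = √(45.0² + 302²) = 305 Ω
I = V/|Z| = 203 mA
V_R = I·|Z_R| = 0.203 × 45.0 = 9.13 V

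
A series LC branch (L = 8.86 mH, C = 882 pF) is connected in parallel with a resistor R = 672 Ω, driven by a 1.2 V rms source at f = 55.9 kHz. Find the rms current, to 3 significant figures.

10.5 mA

ω = 2πf = 351200 rad/s
X_L = ωL = 3110 Ω
X_C = 1/(ωC) = 3230 Ω
Branch 1: Z₁ = R = 672 Ω
Branch 2 (series LC): Z₂ = j(X_L − X_C) = −j116 Ω
Parallel: Z = Z₁Z₂/(Z₁+Z₂), |Z| = 114 Ω, ∠Z = -80.2°
I = V/|Z| = 1.2/114 = 10.5 mA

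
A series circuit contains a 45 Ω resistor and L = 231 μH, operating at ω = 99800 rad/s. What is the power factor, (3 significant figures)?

0.890

X_L = ωL = 23.1 Ω
Z = 45.0 + j23.1 Ω
|Z| = √(45.0² + 23.1²) = 50.6 Ω
∠Z = arctan(23.1/45.0) = 27.1°
cos φ = cos(27.1°) = 0.890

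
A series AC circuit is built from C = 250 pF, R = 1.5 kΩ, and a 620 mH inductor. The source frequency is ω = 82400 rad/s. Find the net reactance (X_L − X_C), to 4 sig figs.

2544 Ω

X_L = ωL = 51090 Ω
X_C = 1/(ωC) = 48540 Ω
X = 51090 − 48540 = 2544 Ω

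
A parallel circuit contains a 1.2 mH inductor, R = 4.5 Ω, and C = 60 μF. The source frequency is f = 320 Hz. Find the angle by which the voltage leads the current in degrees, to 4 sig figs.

ω = 2πf = 2011 rad/s
X_L = ωL = 2.413 Ω
X_C = 1/(ωC) = 8.289 Ω
Parallel: admittances add. Y = 1/R + 1/(jωL) + jωC
Y = (0.2222 − j0.2938) S
|Y| = 0.3684 S → |Z| = 1/|Y| = 2.714 Ω, ∠Z = −∠Y = 52.90°

52.90°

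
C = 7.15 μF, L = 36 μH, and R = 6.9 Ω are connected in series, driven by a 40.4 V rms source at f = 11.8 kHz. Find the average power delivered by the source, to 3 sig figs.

234 W

ω = 2πf = 74140 rad/s
X_L = ωL = 2.67 Ω
X_C = 1/(ωC) = 1.89 Ω
Net reactance X = X_L − X_C = 0.783 Ω
Z = 6.90 + j0.783 Ω
|Z| = √(6.90² + 0.783²) = 6.94 Ω
∠Z = arctan(0.783/6.90) = 6.47°
I = V/|Z| = 5.82 A
P = VI cos φ = 40.4 × 5.82 × cos(6.47°) = 234 W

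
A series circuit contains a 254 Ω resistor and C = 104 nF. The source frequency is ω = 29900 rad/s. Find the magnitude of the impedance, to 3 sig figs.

410 Ω

X_C = 1/(ωC) = 322 Ω
Z = 254 − j322 Ω
|Z| = √(254² + 322²) = 410 Ω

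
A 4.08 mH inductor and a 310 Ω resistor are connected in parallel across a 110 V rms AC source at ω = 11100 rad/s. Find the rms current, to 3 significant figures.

X_L = ωL = 45.3 Ω
Parallel: admittances add. Y = 1/R + 1/(jωL)
Y = (0.00323 − j0.0221) S
|Y| = 0.0223 S → |Z| = 1/|Y| = 44.8 Ω, ∠Z = −∠Y = 81.7°
I = V/|Z| = 110/44.8 = 2.45 A

2.45 A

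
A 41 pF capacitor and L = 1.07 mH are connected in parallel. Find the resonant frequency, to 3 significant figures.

760 kHz

ω₀ = 1/√(LC) = 1/√(0.00107 × 4.1e-11) = 4.774e+06 rad/s
f₀ = ω₀/(2π) = 760 kHz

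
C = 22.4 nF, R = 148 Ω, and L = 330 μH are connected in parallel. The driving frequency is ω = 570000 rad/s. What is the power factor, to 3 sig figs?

0.672

X_L = ωL = 188 Ω
X_C = 1/(ωC) = 78.3 Ω
Parallel: admittances add. Y = 1/R + 1/(jωL) + jωC
Y = (0.00676 + j0.00745) S
|Y| = 0.0101 S → |Z| = 1/|Y| = 99.4 Ω, ∠Z = −∠Y = -47.8°
cos φ = cos(-47.8°) = 0.672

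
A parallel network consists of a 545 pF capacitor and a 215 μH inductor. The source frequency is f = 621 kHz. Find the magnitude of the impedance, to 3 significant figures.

ω = 2πf = 3.902e+06 rad/s
X_L = ωL = 839 Ω
X_C = 1/(ωC) = 470 Ω
Parallel: admittances add. Y = 1/(jωL) + jωC
Y = (0 + j0.000934) S
|Y| = 0.000934 S → |Z| = 1/|Y| = 1070 Ω, ∠Z = −∠Y = -90.0°

1070 Ω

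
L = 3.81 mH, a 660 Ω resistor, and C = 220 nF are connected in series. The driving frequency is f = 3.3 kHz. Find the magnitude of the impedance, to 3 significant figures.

675 Ω

ω = 2πf = 20730 rad/s
X_L = ωL = 79.0 Ω
X_C = 1/(ωC) = 219 Ω
Net reactance X = X_L − X_C = -140 Ω
Z = 660 − j140 Ω
|Z| = √(660² + 140²) = 675 Ω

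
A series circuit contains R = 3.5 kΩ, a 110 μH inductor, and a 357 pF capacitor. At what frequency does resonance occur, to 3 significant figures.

ω₀ = 1/√(LC) = 1/√(0.00011 × 3.57e-10) = 5.046e+06 rad/s
f₀ = ω₀/(2π) = 803 kHz

803 kHz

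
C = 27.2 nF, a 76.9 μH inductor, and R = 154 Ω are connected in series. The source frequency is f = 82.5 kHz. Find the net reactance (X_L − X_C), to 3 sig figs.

ω = 2πf = 518400 rad/s
X_L = ωL = 39.9 Ω
X_C = 1/(ωC) = 70.9 Ω
X = 39.9 − 70.9 = -31.1 Ω

-31.1 Ω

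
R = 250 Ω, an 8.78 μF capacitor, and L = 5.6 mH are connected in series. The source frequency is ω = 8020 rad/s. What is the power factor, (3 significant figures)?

X_L = ωL = 44.9 Ω
X_C = 1/(ωC) = 14.2 Ω
Net reactance X = X_L − X_C = 30.7 Ω
Z = 250 + j30.7 Ω
|Z| = √(250² + 30.7²) = 252 Ω
∠Z = arctan(30.7/250) = 7.00°
cos φ = cos(7.00°) = 0.993

0.993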